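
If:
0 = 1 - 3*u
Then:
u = 1/3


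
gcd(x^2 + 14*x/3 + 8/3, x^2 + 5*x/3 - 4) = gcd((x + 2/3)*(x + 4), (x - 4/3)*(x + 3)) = 1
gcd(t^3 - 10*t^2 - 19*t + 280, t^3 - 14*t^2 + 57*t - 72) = t - 8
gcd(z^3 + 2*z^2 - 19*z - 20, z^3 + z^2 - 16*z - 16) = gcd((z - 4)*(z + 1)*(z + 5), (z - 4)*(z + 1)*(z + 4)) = z^2 - 3*z - 4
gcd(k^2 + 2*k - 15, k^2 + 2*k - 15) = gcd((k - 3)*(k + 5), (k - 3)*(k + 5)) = k^2 + 2*k - 15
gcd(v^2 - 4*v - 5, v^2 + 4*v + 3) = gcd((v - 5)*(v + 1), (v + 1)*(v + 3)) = v + 1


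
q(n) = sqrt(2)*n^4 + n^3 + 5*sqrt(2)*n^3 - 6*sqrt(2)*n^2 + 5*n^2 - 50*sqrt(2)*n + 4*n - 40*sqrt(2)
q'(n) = 4*sqrt(2)*n^3 + 3*n^2 + 15*sqrt(2)*n^2 - 12*sqrt(2)*n + 10*n - 50*sqrt(2) + 4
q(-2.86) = 11.52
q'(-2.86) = 18.94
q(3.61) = 277.08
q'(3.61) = 489.81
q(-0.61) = -18.81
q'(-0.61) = -54.73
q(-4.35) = 9.69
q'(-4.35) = -43.85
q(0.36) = -80.64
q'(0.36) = -65.82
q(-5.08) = 76.11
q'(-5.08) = -148.04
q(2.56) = -54.04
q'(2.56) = 169.03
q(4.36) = 766.31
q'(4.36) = 832.03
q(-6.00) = 307.70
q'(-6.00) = -375.09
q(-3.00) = 8.83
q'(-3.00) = 19.38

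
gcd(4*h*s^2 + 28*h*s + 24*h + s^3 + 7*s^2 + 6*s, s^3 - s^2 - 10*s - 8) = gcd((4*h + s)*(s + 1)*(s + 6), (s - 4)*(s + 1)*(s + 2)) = s + 1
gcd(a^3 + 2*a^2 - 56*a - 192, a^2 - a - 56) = a - 8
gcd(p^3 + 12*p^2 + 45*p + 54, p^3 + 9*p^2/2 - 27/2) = p^2 + 6*p + 9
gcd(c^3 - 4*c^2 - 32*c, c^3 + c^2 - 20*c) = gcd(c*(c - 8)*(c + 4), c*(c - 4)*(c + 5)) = c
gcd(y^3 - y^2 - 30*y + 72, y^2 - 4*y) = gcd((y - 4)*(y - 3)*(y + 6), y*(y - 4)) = y - 4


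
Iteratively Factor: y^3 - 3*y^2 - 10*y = (y - 5)*(y^2 + 2*y) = y*(y - 5)*(y + 2)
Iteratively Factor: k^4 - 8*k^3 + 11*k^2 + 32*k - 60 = (k + 2)*(k^3 - 10*k^2 + 31*k - 30) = (k - 2)*(k + 2)*(k^2 - 8*k + 15) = (k - 5)*(k - 2)*(k + 2)*(k - 3)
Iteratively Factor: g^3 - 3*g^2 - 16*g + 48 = (g + 4)*(g^2 - 7*g + 12) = (g - 4)*(g + 4)*(g - 3)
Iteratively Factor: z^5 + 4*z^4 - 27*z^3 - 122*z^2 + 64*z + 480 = (z + 3)*(z^4 + z^3 - 30*z^2 - 32*z + 160) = (z - 5)*(z + 3)*(z^3 + 6*z^2 - 32) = (z - 5)*(z + 3)*(z + 4)*(z^2 + 2*z - 8) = (z - 5)*(z - 2)*(z + 3)*(z + 4)*(z + 4)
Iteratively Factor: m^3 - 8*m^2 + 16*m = (m - 4)*(m^2 - 4*m) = m*(m - 4)*(m - 4)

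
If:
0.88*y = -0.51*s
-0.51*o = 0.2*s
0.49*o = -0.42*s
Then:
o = 0.00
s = 0.00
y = 0.00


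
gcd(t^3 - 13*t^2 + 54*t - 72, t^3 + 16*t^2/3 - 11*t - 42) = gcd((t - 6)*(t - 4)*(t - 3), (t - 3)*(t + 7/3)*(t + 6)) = t - 3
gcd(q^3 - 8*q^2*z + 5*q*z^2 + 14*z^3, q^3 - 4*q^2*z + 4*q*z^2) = -q + 2*z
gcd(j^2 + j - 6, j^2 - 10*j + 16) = j - 2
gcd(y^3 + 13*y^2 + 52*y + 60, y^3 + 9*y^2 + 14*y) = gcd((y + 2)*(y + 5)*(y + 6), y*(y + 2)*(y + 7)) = y + 2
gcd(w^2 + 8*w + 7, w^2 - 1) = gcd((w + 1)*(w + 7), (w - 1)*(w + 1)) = w + 1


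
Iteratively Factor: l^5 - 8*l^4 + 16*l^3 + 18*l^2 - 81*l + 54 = (l - 1)*(l^4 - 7*l^3 + 9*l^2 + 27*l - 54) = (l - 3)*(l - 1)*(l^3 - 4*l^2 - 3*l + 18) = (l - 3)^2*(l - 1)*(l^2 - l - 6) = (l - 3)^2*(l - 1)*(l + 2)*(l - 3)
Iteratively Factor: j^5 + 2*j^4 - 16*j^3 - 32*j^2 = (j + 2)*(j^4 - 16*j^2) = j*(j + 2)*(j^3 - 16*j) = j^2*(j + 2)*(j^2 - 16) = j^2*(j - 4)*(j + 2)*(j + 4)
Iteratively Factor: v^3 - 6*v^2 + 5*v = (v - 5)*(v^2 - v) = v*(v - 5)*(v - 1)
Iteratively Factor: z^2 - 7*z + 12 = (z - 3)*(z - 4)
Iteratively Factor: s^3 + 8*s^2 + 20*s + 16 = (s + 2)*(s^2 + 6*s + 8) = (s + 2)*(s + 4)*(s + 2)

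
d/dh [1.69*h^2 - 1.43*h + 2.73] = 3.38*h - 1.43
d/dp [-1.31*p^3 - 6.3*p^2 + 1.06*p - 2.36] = -3.93*p^2 - 12.6*p + 1.06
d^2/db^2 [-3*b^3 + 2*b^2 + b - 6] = 4 - 18*b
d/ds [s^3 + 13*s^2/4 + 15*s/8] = 3*s^2 + 13*s/2 + 15/8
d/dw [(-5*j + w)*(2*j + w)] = -3*j + 2*w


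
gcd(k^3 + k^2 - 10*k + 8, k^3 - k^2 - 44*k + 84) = k - 2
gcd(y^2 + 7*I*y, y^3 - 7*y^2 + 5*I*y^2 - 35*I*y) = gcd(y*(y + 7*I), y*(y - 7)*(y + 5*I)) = y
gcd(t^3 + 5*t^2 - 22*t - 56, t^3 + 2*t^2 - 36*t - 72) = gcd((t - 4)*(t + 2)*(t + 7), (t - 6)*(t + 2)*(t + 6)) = t + 2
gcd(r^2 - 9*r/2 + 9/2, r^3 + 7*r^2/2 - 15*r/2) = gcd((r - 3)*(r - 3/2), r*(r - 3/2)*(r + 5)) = r - 3/2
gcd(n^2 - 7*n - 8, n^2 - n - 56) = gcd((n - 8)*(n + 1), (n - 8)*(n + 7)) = n - 8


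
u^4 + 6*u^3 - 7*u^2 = u^2*(u - 1)*(u + 7)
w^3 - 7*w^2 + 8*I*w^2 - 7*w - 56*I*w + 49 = (w - 7)*(w + I)*(w + 7*I)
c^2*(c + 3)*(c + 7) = c^4 + 10*c^3 + 21*c^2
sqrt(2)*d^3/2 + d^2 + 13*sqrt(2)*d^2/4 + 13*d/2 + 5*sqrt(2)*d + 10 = (d + 5/2)*(d + 4)*(sqrt(2)*d/2 + 1)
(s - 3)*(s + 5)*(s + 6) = s^3 + 8*s^2 - 3*s - 90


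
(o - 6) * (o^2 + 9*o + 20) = o^3 + 3*o^2 - 34*o - 120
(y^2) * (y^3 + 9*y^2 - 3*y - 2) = y^5 + 9*y^4 - 3*y^3 - 2*y^2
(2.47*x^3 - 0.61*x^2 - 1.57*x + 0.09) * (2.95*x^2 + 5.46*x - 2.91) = 7.2865*x^5 + 11.6867*x^4 - 15.1498*x^3 - 6.5316*x^2 + 5.0601*x - 0.2619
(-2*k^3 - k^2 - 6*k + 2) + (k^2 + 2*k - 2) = -2*k^3 - 4*k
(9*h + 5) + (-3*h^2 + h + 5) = -3*h^2 + 10*h + 10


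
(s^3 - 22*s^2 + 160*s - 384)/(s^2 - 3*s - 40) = (s^2 - 14*s + 48)/(s + 5)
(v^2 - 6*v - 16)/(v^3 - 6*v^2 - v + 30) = (v - 8)/(v^2 - 8*v + 15)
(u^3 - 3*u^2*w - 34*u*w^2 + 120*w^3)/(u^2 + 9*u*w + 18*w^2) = (u^2 - 9*u*w + 20*w^2)/(u + 3*w)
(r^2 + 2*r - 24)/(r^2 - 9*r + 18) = (r^2 + 2*r - 24)/(r^2 - 9*r + 18)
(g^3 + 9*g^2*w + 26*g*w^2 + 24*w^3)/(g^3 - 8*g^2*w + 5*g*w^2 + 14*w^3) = (g^3 + 9*g^2*w + 26*g*w^2 + 24*w^3)/(g^3 - 8*g^2*w + 5*g*w^2 + 14*w^3)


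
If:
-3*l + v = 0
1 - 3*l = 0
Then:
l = 1/3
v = 1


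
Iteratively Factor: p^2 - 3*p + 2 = (p - 1)*(p - 2)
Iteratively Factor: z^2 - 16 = (z - 4)*(z + 4)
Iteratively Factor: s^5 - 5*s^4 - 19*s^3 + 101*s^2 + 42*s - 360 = (s - 5)*(s^4 - 19*s^2 + 6*s + 72) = (s - 5)*(s - 3)*(s^3 + 3*s^2 - 10*s - 24) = (s - 5)*(s - 3)*(s + 4)*(s^2 - s - 6) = (s - 5)*(s - 3)^2*(s + 4)*(s + 2)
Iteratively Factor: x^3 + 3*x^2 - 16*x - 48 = (x - 4)*(x^2 + 7*x + 12) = (x - 4)*(x + 3)*(x + 4)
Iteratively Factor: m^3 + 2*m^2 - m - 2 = (m - 1)*(m^2 + 3*m + 2) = (m - 1)*(m + 1)*(m + 2)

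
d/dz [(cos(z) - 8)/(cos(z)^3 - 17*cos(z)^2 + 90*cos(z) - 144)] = (2*cos(z) - 9)*sin(z)/((cos(z) - 6)^2*(cos(z) - 3)^2)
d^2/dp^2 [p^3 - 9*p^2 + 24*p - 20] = 6*p - 18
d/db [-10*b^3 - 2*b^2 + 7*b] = -30*b^2 - 4*b + 7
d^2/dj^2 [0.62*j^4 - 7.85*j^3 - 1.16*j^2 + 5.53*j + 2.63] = 7.44*j^2 - 47.1*j - 2.32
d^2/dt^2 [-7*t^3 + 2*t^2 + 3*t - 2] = 4 - 42*t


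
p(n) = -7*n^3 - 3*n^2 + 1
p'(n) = -21*n^2 - 6*n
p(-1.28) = 10.76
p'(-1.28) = -26.73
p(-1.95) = 41.50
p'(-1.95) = -68.15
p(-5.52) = 1086.97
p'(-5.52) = -606.76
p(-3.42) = 245.92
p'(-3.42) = -225.10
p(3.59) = -361.54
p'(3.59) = -292.19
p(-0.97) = 4.57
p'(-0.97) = -13.94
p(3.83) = -436.28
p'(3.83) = -331.03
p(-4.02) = 407.27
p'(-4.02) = -315.25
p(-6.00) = 1405.00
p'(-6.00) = -720.00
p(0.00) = 1.00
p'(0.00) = 0.00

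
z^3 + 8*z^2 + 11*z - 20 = (z - 1)*(z + 4)*(z + 5)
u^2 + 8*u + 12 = (u + 2)*(u + 6)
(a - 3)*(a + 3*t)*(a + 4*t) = a^3 + 7*a^2*t - 3*a^2 + 12*a*t^2 - 21*a*t - 36*t^2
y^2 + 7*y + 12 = (y + 3)*(y + 4)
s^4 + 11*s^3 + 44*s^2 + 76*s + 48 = (s + 2)^2*(s + 3)*(s + 4)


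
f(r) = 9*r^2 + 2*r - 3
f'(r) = 18*r + 2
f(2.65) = 65.50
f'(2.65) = 49.70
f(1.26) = 13.81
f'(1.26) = 24.68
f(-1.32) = 10.04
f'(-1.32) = -21.76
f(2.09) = 40.49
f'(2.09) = 39.62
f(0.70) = 2.81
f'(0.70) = 14.60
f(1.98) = 36.24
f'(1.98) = 37.64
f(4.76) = 210.44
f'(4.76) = 87.68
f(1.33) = 15.58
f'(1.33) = 25.94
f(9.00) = 744.00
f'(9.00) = 164.00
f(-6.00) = 309.00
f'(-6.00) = -106.00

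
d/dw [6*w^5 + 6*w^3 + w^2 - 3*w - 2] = 30*w^4 + 18*w^2 + 2*w - 3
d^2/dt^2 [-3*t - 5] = 0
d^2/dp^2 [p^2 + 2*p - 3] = 2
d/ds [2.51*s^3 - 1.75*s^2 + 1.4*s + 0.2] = 7.53*s^2 - 3.5*s + 1.4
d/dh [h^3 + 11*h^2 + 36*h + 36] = 3*h^2 + 22*h + 36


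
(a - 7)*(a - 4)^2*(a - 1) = a^4 - 16*a^3 + 87*a^2 - 184*a + 112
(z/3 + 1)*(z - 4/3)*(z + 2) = z^3/3 + 11*z^2/9 - 2*z/9 - 8/3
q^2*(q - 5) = q^3 - 5*q^2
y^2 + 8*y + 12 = (y + 2)*(y + 6)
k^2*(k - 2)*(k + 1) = k^4 - k^3 - 2*k^2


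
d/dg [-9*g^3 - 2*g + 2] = -27*g^2 - 2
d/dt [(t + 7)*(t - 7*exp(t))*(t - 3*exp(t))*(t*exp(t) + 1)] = (t + 1)*(t + 7)*(t - 7*exp(t))*(t - 3*exp(t))*exp(t) - (t + 7)*(t - 7*exp(t))*(t*exp(t) + 1)*(3*exp(t) - 1) - (t + 7)*(t - 3*exp(t))*(t*exp(t) + 1)*(7*exp(t) - 1) + (t - 7*exp(t))*(t - 3*exp(t))*(t*exp(t) + 1)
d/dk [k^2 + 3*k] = 2*k + 3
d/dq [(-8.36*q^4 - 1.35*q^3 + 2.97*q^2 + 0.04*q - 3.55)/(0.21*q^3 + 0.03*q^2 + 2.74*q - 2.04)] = (-1.7556*q^6 - 0.5016*q^5 - 69.3834*q^4 + 60.8028*q^3 + 18.6351*q^2 - 11.9046*q + 9.6454)/(0.0441*q^6 + 0.0126*q^5 + 1.1517*q^4 - 0.6924*q^3 + 7.3852*q^2 - 11.1792*q + 4.1616)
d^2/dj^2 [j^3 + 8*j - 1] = 6*j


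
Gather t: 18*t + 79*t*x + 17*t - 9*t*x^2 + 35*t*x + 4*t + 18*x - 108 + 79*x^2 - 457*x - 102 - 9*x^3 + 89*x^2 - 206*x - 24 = t*(-9*x^2 + 114*x + 39) - 9*x^3 + 168*x^2 - 645*x - 234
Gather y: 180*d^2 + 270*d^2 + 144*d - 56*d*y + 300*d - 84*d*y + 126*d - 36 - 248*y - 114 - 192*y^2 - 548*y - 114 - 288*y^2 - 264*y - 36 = 450*d^2 + 570*d - 480*y^2 + y*(-140*d - 1060) - 300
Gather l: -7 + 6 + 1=0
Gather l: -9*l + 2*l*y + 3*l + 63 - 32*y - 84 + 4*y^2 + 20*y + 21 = l*(2*y - 6) + 4*y^2 - 12*y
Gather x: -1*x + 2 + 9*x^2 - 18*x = 9*x^2 - 19*x + 2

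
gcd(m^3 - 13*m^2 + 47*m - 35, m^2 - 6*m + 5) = m^2 - 6*m + 5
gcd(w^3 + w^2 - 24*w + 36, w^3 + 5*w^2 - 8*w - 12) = w^2 + 4*w - 12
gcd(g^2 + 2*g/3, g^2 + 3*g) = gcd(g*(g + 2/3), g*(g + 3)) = g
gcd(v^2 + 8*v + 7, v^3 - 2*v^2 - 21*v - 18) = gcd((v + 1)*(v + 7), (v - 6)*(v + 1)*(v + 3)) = v + 1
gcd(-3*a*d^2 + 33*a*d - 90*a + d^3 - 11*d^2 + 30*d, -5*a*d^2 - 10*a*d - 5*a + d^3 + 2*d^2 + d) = 1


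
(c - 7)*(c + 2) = c^2 - 5*c - 14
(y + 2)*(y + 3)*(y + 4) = y^3 + 9*y^2 + 26*y + 24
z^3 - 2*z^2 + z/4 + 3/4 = (z - 3/2)*(z - 1)*(z + 1/2)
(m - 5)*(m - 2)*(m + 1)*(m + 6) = m^4 - 33*m^2 + 28*m + 60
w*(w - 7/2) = w^2 - 7*w/2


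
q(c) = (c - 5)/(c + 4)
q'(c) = -(c - 5)/(c + 4)^2 + 1/(c + 4)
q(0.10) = -1.20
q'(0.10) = 0.54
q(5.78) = 0.08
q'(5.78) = 0.09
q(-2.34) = -4.42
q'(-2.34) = 3.27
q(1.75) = -0.57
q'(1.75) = 0.27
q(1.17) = -0.74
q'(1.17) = 0.34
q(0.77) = -0.89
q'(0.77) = 0.40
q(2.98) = -0.29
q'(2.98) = 0.18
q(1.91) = -0.52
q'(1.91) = 0.26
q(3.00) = -0.29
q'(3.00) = 0.18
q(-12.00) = 2.12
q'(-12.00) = 0.14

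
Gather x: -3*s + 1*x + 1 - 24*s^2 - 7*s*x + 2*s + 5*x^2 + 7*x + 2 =-24*s^2 - s + 5*x^2 + x*(8 - 7*s) + 3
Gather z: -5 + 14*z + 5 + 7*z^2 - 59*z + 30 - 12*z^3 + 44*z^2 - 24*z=-12*z^3 + 51*z^2 - 69*z + 30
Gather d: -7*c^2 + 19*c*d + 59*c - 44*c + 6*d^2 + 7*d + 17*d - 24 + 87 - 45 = -7*c^2 + 15*c + 6*d^2 + d*(19*c + 24) + 18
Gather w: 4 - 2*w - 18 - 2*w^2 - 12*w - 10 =-2*w^2 - 14*w - 24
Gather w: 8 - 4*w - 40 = -4*w - 32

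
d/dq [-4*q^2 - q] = -8*q - 1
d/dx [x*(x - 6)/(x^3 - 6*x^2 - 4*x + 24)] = (-x^2 - 4)/(x^4 - 8*x^2 + 16)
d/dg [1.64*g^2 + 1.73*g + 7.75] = 3.28*g + 1.73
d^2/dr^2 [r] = 0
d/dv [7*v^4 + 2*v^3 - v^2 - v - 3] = 28*v^3 + 6*v^2 - 2*v - 1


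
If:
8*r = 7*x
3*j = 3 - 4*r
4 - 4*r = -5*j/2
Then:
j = -2/11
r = 39/44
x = 78/77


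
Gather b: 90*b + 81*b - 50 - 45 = 171*b - 95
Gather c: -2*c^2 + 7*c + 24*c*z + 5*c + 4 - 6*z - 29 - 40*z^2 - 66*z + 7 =-2*c^2 + c*(24*z + 12) - 40*z^2 - 72*z - 18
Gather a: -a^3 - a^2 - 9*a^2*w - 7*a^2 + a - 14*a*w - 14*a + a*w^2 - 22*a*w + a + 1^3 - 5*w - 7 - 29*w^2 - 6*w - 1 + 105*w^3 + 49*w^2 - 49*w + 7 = -a^3 + a^2*(-9*w - 8) + a*(w^2 - 36*w - 12) + 105*w^3 + 20*w^2 - 60*w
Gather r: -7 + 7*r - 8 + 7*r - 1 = 14*r - 16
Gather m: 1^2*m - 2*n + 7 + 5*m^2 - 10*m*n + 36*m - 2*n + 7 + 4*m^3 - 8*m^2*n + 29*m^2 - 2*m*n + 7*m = 4*m^3 + m^2*(34 - 8*n) + m*(44 - 12*n) - 4*n + 14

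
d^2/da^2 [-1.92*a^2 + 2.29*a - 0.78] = -3.84000000000000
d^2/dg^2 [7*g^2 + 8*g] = 14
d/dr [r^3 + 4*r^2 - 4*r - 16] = 3*r^2 + 8*r - 4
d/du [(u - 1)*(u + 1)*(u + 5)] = 3*u^2 + 10*u - 1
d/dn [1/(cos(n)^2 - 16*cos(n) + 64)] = 2*sin(n)/(cos(n) - 8)^3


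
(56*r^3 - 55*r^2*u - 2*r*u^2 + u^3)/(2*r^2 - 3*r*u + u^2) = (56*r^2 + r*u - u^2)/(2*r - u)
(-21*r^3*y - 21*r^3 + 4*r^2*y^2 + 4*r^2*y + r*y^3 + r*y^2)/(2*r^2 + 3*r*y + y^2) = r*(-21*r^2*y - 21*r^2 + 4*r*y^2 + 4*r*y + y^3 + y^2)/(2*r^2 + 3*r*y + y^2)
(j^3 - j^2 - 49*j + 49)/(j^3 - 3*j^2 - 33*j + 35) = (j + 7)/(j + 5)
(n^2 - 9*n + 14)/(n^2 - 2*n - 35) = (n - 2)/(n + 5)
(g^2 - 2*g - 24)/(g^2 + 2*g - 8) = (g - 6)/(g - 2)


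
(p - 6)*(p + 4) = p^2 - 2*p - 24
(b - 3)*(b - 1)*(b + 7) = b^3 + 3*b^2 - 25*b + 21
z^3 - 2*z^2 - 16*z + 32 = (z - 4)*(z - 2)*(z + 4)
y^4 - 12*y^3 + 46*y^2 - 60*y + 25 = (y - 5)^2*(y - 1)^2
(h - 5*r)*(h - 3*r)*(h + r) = h^3 - 7*h^2*r + 7*h*r^2 + 15*r^3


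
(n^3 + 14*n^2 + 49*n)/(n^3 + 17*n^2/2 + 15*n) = 2*(n^2 + 14*n + 49)/(2*n^2 + 17*n + 30)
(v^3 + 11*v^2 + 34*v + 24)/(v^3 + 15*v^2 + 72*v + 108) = (v^2 + 5*v + 4)/(v^2 + 9*v + 18)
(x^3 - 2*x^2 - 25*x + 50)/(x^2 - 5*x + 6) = (x^2 - 25)/(x - 3)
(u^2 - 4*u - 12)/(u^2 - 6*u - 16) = (u - 6)/(u - 8)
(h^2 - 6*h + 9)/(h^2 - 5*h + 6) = (h - 3)/(h - 2)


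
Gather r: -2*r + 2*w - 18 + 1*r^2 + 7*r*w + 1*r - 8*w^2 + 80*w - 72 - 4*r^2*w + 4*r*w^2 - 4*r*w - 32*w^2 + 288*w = r^2*(1 - 4*w) + r*(4*w^2 + 3*w - 1) - 40*w^2 + 370*w - 90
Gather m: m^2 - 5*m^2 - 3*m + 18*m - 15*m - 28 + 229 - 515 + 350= 36 - 4*m^2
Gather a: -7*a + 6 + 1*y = -7*a + y + 6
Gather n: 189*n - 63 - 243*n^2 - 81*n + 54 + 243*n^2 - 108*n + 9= 0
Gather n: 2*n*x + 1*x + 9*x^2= 2*n*x + 9*x^2 + x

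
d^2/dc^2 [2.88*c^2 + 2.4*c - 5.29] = 5.76000000000000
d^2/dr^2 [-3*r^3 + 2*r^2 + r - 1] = 4 - 18*r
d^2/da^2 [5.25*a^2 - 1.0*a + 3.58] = 10.5000000000000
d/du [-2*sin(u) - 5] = -2*cos(u)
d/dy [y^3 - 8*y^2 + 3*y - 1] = 3*y^2 - 16*y + 3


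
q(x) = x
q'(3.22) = 1.00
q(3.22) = 3.22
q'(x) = 1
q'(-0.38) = 1.00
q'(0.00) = 1.00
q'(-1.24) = 1.00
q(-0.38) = -0.38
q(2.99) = 2.99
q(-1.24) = -1.24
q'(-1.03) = 1.00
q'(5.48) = 1.00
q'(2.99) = 1.00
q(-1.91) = -1.91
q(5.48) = 5.48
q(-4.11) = -4.11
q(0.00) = 0.00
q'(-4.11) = 1.00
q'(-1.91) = 1.00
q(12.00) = 12.00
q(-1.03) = -1.03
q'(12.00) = 1.00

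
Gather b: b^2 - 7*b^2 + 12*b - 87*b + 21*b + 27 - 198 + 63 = -6*b^2 - 54*b - 108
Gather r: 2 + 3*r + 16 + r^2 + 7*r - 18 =r^2 + 10*r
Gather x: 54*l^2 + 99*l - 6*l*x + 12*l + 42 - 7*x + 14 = 54*l^2 + 111*l + x*(-6*l - 7) + 56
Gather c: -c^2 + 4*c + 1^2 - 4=-c^2 + 4*c - 3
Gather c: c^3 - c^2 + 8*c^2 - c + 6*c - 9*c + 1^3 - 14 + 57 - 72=c^3 + 7*c^2 - 4*c - 28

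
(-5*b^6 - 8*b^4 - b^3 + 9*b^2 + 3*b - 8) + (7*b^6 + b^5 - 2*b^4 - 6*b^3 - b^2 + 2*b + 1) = 2*b^6 + b^5 - 10*b^4 - 7*b^3 + 8*b^2 + 5*b - 7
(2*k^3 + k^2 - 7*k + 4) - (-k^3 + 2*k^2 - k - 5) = 3*k^3 - k^2 - 6*k + 9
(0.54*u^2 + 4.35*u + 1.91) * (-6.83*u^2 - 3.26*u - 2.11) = -3.6882*u^4 - 31.4709*u^3 - 28.3657*u^2 - 15.4051*u - 4.0301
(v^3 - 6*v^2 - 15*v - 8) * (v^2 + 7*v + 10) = v^5 + v^4 - 47*v^3 - 173*v^2 - 206*v - 80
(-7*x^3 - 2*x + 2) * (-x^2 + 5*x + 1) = 7*x^5 - 35*x^4 - 5*x^3 - 12*x^2 + 8*x + 2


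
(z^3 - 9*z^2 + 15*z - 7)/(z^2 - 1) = (z^2 - 8*z + 7)/(z + 1)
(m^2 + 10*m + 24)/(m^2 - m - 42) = (m + 4)/(m - 7)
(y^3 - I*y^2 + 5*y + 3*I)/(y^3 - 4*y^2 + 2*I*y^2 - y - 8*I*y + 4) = (y - 3*I)/(y - 4)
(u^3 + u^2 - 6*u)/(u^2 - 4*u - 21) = u*(u - 2)/(u - 7)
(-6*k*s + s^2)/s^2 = (-6*k + s)/s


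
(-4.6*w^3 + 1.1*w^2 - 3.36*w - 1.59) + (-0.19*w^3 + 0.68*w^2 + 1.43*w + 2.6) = -4.79*w^3 + 1.78*w^2 - 1.93*w + 1.01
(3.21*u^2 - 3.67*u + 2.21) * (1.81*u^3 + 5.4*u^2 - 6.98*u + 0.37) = 5.8101*u^5 + 10.6913*u^4 - 38.2237*u^3 + 38.7383*u^2 - 16.7837*u + 0.8177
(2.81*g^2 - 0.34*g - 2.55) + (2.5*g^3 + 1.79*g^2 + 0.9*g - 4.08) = 2.5*g^3 + 4.6*g^2 + 0.56*g - 6.63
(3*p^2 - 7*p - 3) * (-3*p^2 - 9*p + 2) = -9*p^4 - 6*p^3 + 78*p^2 + 13*p - 6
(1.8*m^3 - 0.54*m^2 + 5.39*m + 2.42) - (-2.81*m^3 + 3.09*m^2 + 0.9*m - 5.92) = 4.61*m^3 - 3.63*m^2 + 4.49*m + 8.34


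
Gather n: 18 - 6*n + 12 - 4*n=30 - 10*n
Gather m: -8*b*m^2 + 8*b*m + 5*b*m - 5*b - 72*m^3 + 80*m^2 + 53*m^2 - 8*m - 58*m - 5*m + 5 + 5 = -5*b - 72*m^3 + m^2*(133 - 8*b) + m*(13*b - 71) + 10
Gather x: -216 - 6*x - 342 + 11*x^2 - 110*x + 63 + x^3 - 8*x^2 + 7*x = x^3 + 3*x^2 - 109*x - 495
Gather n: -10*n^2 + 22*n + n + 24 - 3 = -10*n^2 + 23*n + 21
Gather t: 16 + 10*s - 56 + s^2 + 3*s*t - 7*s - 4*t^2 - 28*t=s^2 + 3*s - 4*t^2 + t*(3*s - 28) - 40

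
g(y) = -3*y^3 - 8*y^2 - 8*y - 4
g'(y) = -9*y^2 - 16*y - 8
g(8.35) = -2375.13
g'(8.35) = -769.10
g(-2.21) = 6.99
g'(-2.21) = -16.60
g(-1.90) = 2.90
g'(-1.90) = -10.09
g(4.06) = -369.12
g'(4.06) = -221.31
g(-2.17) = 6.34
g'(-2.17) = -15.66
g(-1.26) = -0.62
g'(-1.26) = -2.13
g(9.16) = -3054.25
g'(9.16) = -909.71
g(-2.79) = 21.20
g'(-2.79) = -33.42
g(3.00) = -181.00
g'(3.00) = -137.00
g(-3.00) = 29.00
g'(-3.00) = -41.00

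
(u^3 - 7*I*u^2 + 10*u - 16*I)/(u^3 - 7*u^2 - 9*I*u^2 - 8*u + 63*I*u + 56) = (u + 2*I)/(u - 7)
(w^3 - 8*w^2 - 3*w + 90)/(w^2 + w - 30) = (w^2 - 3*w - 18)/(w + 6)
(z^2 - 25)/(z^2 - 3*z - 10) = (z + 5)/(z + 2)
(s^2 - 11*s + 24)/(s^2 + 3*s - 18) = (s - 8)/(s + 6)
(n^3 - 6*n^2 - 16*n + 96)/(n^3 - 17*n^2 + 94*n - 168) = (n + 4)/(n - 7)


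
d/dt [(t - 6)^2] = 2*t - 12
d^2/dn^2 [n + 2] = 0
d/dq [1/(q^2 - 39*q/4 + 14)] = 4*(39 - 8*q)/(4*q^2 - 39*q + 56)^2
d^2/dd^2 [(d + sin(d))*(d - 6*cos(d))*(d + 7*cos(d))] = -sqrt(2)*d^2*sin(d + pi/4) - 2*d*sin(2*d) + 84*d*cos(2*d) + 4*sqrt(2)*d*cos(d + pi/4) + 6*d + 25*sin(d)/2 + 84*sin(2*d) + 189*sin(3*d)/2 + 2*cos(d) + 2*cos(2*d)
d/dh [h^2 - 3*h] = 2*h - 3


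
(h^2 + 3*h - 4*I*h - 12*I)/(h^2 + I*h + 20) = (h + 3)/(h + 5*I)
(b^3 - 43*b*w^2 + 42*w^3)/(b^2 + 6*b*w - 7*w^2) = b - 6*w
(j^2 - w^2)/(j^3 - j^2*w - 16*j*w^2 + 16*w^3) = (-j - w)/(-j^2 + 16*w^2)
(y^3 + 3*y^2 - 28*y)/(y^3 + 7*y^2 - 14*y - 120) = y*(y + 7)/(y^2 + 11*y + 30)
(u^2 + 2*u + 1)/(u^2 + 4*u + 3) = (u + 1)/(u + 3)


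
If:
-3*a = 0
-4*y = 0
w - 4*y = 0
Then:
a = 0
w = 0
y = 0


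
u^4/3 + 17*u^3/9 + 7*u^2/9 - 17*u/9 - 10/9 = (u/3 + 1/3)*(u - 1)*(u + 2/3)*(u + 5)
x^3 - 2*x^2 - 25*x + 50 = (x - 5)*(x - 2)*(x + 5)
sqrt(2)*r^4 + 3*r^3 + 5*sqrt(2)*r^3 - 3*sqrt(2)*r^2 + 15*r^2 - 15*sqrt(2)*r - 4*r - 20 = (r + 5)*(r - sqrt(2))*(r + 2*sqrt(2))*(sqrt(2)*r + 1)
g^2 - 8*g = g*(g - 8)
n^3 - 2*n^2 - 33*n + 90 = (n - 5)*(n - 3)*(n + 6)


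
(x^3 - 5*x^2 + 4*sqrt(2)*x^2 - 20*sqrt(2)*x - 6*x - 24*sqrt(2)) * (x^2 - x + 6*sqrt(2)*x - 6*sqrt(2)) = x^5 - 6*x^4 + 10*sqrt(2)*x^4 - 60*sqrt(2)*x^3 + 47*x^3 - 282*x^2 - 10*sqrt(2)*x^2 - 48*x + 60*sqrt(2)*x + 288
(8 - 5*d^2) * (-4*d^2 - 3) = 20*d^4 - 17*d^2 - 24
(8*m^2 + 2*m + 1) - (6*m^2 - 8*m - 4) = 2*m^2 + 10*m + 5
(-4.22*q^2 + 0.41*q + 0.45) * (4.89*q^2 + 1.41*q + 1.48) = -20.6358*q^4 - 3.9453*q^3 - 3.467*q^2 + 1.2413*q + 0.666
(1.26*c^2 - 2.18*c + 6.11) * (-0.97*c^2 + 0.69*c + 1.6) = -1.2222*c^4 + 2.984*c^3 - 5.4149*c^2 + 0.727899999999999*c + 9.776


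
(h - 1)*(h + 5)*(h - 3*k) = h^3 - 3*h^2*k + 4*h^2 - 12*h*k - 5*h + 15*k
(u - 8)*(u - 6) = u^2 - 14*u + 48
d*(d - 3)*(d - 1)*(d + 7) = d^4 + 3*d^3 - 25*d^2 + 21*d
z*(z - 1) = z^2 - z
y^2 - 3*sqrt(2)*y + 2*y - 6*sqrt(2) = (y + 2)*(y - 3*sqrt(2))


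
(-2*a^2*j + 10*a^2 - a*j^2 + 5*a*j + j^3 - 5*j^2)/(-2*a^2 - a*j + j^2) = j - 5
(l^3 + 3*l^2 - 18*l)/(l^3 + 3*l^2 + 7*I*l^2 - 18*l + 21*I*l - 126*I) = l/(l + 7*I)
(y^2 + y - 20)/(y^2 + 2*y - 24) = (y + 5)/(y + 6)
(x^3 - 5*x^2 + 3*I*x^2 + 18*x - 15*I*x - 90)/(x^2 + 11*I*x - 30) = (x^2 - x*(5 + 3*I) + 15*I)/(x + 5*I)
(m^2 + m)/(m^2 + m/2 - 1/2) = 2*m/(2*m - 1)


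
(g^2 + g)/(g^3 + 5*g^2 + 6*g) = (g + 1)/(g^2 + 5*g + 6)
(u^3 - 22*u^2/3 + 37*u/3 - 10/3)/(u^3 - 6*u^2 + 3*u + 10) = (u - 1/3)/(u + 1)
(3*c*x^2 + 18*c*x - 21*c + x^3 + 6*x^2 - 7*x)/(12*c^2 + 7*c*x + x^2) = (x^2 + 6*x - 7)/(4*c + x)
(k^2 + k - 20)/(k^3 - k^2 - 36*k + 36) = (k^2 + k - 20)/(k^3 - k^2 - 36*k + 36)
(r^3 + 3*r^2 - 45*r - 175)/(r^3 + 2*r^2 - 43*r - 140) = (r + 5)/(r + 4)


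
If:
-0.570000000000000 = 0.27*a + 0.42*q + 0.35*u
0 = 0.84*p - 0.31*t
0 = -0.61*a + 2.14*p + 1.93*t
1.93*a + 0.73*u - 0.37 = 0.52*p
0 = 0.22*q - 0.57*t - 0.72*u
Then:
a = 0.37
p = 0.03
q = -1.23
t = 0.08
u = -0.44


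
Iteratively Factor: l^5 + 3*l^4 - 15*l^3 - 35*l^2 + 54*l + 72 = (l + 1)*(l^4 + 2*l^3 - 17*l^2 - 18*l + 72) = (l - 2)*(l + 1)*(l^3 + 4*l^2 - 9*l - 36) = (l - 2)*(l + 1)*(l + 3)*(l^2 + l - 12) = (l - 2)*(l + 1)*(l + 3)*(l + 4)*(l - 3)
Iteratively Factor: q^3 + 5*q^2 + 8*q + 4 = (q + 2)*(q^2 + 3*q + 2) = (q + 2)^2*(q + 1)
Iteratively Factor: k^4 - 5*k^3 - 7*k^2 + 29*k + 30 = (k - 5)*(k^3 - 7*k - 6) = (k - 5)*(k + 1)*(k^2 - k - 6) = (k - 5)*(k - 3)*(k + 1)*(k + 2)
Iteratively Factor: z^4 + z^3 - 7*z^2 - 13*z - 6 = (z - 3)*(z^3 + 4*z^2 + 5*z + 2) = (z - 3)*(z + 1)*(z^2 + 3*z + 2) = (z - 3)*(z + 1)*(z + 2)*(z + 1)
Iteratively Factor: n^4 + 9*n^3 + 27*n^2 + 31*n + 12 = (n + 1)*(n^3 + 8*n^2 + 19*n + 12) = (n + 1)*(n + 3)*(n^2 + 5*n + 4) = (n + 1)^2*(n + 3)*(n + 4)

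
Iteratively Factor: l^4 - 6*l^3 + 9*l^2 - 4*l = (l - 4)*(l^3 - 2*l^2 + l) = (l - 4)*(l - 1)*(l^2 - l) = l*(l - 4)*(l - 1)*(l - 1)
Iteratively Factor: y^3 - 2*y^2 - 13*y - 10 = (y - 5)*(y^2 + 3*y + 2) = (y - 5)*(y + 1)*(y + 2)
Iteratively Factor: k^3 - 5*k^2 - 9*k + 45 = (k - 5)*(k^2 - 9) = (k - 5)*(k + 3)*(k - 3)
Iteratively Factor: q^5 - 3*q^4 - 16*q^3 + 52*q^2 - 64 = (q + 4)*(q^4 - 7*q^3 + 12*q^2 + 4*q - 16) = (q + 1)*(q + 4)*(q^3 - 8*q^2 + 20*q - 16) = (q - 2)*(q + 1)*(q + 4)*(q^2 - 6*q + 8) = (q - 2)^2*(q + 1)*(q + 4)*(q - 4)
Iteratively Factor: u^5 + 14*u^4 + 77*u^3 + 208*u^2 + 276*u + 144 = (u + 3)*(u^4 + 11*u^3 + 44*u^2 + 76*u + 48) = (u + 2)*(u + 3)*(u^3 + 9*u^2 + 26*u + 24) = (u + 2)*(u + 3)*(u + 4)*(u^2 + 5*u + 6) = (u + 2)^2*(u + 3)*(u + 4)*(u + 3)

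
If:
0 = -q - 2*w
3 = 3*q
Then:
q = 1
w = -1/2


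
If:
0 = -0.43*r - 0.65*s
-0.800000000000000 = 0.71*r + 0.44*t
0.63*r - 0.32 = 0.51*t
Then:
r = -0.42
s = 0.28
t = -1.14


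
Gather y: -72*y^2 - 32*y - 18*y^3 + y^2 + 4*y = -18*y^3 - 71*y^2 - 28*y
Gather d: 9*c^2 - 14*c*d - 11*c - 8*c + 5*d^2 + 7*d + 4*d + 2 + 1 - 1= 9*c^2 - 19*c + 5*d^2 + d*(11 - 14*c) + 2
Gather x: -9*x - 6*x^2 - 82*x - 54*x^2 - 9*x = -60*x^2 - 100*x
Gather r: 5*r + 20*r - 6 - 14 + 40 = 25*r + 20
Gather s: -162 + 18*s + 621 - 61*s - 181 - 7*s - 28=250 - 50*s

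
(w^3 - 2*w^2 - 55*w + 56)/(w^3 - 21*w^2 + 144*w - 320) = (w^2 + 6*w - 7)/(w^2 - 13*w + 40)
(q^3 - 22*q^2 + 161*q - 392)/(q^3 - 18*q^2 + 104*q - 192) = (q^2 - 14*q + 49)/(q^2 - 10*q + 24)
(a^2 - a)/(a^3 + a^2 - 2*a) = 1/(a + 2)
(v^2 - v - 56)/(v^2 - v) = (v^2 - v - 56)/(v*(v - 1))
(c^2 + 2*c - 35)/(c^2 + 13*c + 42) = (c - 5)/(c + 6)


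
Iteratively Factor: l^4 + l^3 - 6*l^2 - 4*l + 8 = (l - 2)*(l^3 + 3*l^2 - 4) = (l - 2)*(l - 1)*(l^2 + 4*l + 4) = (l - 2)*(l - 1)*(l + 2)*(l + 2)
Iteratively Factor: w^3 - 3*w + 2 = (w - 1)*(w^2 + w - 2) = (w - 1)*(w + 2)*(w - 1)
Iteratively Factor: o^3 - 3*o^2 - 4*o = (o)*(o^2 - 3*o - 4) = o*(o + 1)*(o - 4)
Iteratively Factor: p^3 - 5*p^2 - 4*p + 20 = (p + 2)*(p^2 - 7*p + 10) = (p - 2)*(p + 2)*(p - 5)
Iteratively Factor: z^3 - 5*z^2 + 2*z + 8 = (z + 1)*(z^2 - 6*z + 8) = (z - 2)*(z + 1)*(z - 4)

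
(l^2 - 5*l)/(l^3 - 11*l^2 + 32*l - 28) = l*(l - 5)/(l^3 - 11*l^2 + 32*l - 28)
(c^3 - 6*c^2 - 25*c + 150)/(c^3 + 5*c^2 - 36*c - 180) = (c - 5)/(c + 6)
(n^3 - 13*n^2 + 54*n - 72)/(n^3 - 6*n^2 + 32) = (n^2 - 9*n + 18)/(n^2 - 2*n - 8)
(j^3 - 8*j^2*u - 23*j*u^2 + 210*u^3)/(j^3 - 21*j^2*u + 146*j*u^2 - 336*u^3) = (-j - 5*u)/(-j + 8*u)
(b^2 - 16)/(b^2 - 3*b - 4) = (b + 4)/(b + 1)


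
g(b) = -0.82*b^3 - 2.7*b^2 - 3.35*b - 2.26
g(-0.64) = -1.01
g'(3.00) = -41.69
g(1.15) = -10.93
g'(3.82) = -59.88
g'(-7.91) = -114.55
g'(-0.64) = -0.90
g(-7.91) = 261.13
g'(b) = -2.46*b^2 - 5.4*b - 3.35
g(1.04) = -9.59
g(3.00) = -58.75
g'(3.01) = -41.89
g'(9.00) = -251.21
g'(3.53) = -53.07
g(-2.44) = 1.75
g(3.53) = -83.80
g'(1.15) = -12.81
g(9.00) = -848.89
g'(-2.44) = -4.82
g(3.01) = -59.17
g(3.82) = -100.17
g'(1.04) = -11.63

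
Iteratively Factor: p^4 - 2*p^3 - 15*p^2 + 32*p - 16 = (p + 4)*(p^3 - 6*p^2 + 9*p - 4) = (p - 1)*(p + 4)*(p^2 - 5*p + 4) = (p - 4)*(p - 1)*(p + 4)*(p - 1)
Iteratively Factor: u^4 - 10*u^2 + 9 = (u - 3)*(u^3 + 3*u^2 - u - 3) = (u - 3)*(u + 3)*(u^2 - 1) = (u - 3)*(u - 1)*(u + 3)*(u + 1)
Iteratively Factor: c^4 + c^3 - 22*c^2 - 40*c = (c + 4)*(c^3 - 3*c^2 - 10*c) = (c + 2)*(c + 4)*(c^2 - 5*c) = (c - 5)*(c + 2)*(c + 4)*(c)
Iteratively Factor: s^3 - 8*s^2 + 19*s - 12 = (s - 1)*(s^2 - 7*s + 12) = (s - 3)*(s - 1)*(s - 4)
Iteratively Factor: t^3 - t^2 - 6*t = (t)*(t^2 - t - 6) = t*(t + 2)*(t - 3)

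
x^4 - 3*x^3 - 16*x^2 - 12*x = x*(x - 6)*(x + 1)*(x + 2)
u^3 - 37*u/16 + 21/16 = (u - 1)*(u - 3/4)*(u + 7/4)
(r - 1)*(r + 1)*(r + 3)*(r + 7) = r^4 + 10*r^3 + 20*r^2 - 10*r - 21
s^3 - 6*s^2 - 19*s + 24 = (s - 8)*(s - 1)*(s + 3)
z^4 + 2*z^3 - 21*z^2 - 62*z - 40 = (z - 5)*(z + 1)*(z + 2)*(z + 4)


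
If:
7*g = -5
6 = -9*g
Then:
No Solution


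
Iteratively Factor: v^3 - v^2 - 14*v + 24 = (v + 4)*(v^2 - 5*v + 6) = (v - 2)*(v + 4)*(v - 3)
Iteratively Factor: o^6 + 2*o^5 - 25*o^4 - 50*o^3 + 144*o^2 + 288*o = (o + 3)*(o^5 - o^4 - 22*o^3 + 16*o^2 + 96*o) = (o + 3)*(o + 4)*(o^4 - 5*o^3 - 2*o^2 + 24*o) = (o - 3)*(o + 3)*(o + 4)*(o^3 - 2*o^2 - 8*o) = (o - 4)*(o - 3)*(o + 3)*(o + 4)*(o^2 + 2*o) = (o - 4)*(o - 3)*(o + 2)*(o + 3)*(o + 4)*(o)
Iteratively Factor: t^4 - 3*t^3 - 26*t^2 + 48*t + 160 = (t - 5)*(t^3 + 2*t^2 - 16*t - 32) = (t - 5)*(t - 4)*(t^2 + 6*t + 8) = (t - 5)*(t - 4)*(t + 2)*(t + 4)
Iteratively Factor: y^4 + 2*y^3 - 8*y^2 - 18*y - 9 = (y + 1)*(y^3 + y^2 - 9*y - 9) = (y + 1)^2*(y^2 - 9) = (y + 1)^2*(y + 3)*(y - 3)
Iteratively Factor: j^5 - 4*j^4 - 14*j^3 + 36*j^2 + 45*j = (j + 3)*(j^4 - 7*j^3 + 7*j^2 + 15*j) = (j - 3)*(j + 3)*(j^3 - 4*j^2 - 5*j) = (j - 5)*(j - 3)*(j + 3)*(j^2 + j) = j*(j - 5)*(j - 3)*(j + 3)*(j + 1)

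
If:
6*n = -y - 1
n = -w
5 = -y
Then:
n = 2/3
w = -2/3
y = -5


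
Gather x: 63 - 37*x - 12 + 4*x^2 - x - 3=4*x^2 - 38*x + 48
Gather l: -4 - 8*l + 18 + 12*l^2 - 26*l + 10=12*l^2 - 34*l + 24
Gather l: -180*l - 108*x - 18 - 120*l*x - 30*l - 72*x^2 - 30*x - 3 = l*(-120*x - 210) - 72*x^2 - 138*x - 21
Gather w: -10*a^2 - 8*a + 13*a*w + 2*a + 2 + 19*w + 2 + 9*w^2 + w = -10*a^2 - 6*a + 9*w^2 + w*(13*a + 20) + 4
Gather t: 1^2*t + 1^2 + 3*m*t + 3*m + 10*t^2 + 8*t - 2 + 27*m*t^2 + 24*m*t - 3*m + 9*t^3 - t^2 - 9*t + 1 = 27*m*t + 9*t^3 + t^2*(27*m + 9)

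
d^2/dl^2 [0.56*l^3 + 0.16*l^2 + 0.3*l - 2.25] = 3.36*l + 0.32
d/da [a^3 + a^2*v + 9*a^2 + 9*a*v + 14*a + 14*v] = 3*a^2 + 2*a*v + 18*a + 9*v + 14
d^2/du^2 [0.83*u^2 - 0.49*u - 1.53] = 1.66000000000000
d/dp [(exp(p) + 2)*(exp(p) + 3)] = (2*exp(p) + 5)*exp(p)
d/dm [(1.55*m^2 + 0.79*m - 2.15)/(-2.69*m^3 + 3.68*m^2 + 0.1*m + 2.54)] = (4.1695*m^4 + 4.2502*m^3 - 20.1027*m^2 + 23.698*m + 2.2216)/(7.2361*m^6 - 19.7984*m^5 + 13.0044*m^4 - 12.9292*m^3 + 18.7044*m^2 + 0.508*m + 6.4516)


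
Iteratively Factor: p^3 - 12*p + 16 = (p - 2)*(p^2 + 2*p - 8) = (p - 2)*(p + 4)*(p - 2)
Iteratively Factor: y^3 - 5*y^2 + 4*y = (y)*(y^2 - 5*y + 4) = y*(y - 1)*(y - 4)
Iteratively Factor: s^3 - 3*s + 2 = (s + 2)*(s^2 - 2*s + 1) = (s - 1)*(s + 2)*(s - 1)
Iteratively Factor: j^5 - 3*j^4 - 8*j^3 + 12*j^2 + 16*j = (j + 2)*(j^4 - 5*j^3 + 2*j^2 + 8*j) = (j - 2)*(j + 2)*(j^3 - 3*j^2 - 4*j) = j*(j - 2)*(j + 2)*(j^2 - 3*j - 4) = j*(j - 2)*(j + 1)*(j + 2)*(j - 4)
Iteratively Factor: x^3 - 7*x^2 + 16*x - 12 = (x - 2)*(x^2 - 5*x + 6) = (x - 3)*(x - 2)*(x - 2)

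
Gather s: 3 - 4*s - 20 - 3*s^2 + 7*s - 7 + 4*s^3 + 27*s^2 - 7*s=4*s^3 + 24*s^2 - 4*s - 24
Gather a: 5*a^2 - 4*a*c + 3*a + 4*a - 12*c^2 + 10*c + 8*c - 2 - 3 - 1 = 5*a^2 + a*(7 - 4*c) - 12*c^2 + 18*c - 6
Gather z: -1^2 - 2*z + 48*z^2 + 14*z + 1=48*z^2 + 12*z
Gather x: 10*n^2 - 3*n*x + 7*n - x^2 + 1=10*n^2 - 3*n*x + 7*n - x^2 + 1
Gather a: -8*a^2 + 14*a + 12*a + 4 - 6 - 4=-8*a^2 + 26*a - 6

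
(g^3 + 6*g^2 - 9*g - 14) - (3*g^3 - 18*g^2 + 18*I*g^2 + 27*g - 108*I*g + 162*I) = -2*g^3 + 24*g^2 - 18*I*g^2 - 36*g + 108*I*g - 14 - 162*I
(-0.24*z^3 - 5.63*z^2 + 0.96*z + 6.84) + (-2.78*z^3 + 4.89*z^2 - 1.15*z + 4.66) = -3.02*z^3 - 0.74*z^2 - 0.19*z + 11.5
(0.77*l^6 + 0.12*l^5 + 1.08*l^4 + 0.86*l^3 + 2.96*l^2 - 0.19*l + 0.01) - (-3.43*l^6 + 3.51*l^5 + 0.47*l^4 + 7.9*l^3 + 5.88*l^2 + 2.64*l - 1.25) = 4.2*l^6 - 3.39*l^5 + 0.61*l^4 - 7.04*l^3 - 2.92*l^2 - 2.83*l + 1.26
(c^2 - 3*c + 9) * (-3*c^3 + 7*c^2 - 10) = -3*c^5 + 16*c^4 - 48*c^3 + 53*c^2 + 30*c - 90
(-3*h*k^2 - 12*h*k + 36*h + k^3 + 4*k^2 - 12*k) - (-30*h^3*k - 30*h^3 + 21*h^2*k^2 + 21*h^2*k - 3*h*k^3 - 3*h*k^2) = 30*h^3*k + 30*h^3 - 21*h^2*k^2 - 21*h^2*k + 3*h*k^3 - 12*h*k + 36*h + k^3 + 4*k^2 - 12*k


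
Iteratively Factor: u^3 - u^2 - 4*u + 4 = (u - 1)*(u^2 - 4) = (u - 2)*(u - 1)*(u + 2)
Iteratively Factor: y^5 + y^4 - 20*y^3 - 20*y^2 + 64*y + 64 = (y + 4)*(y^4 - 3*y^3 - 8*y^2 + 12*y + 16) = (y + 2)*(y + 4)*(y^3 - 5*y^2 + 2*y + 8) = (y + 1)*(y + 2)*(y + 4)*(y^2 - 6*y + 8) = (y - 2)*(y + 1)*(y + 2)*(y + 4)*(y - 4)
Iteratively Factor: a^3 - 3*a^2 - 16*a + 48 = (a + 4)*(a^2 - 7*a + 12) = (a - 4)*(a + 4)*(a - 3)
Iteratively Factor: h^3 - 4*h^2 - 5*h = (h)*(h^2 - 4*h - 5) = h*(h + 1)*(h - 5)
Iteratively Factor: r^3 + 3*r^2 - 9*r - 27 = (r + 3)*(r^2 - 9) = (r + 3)^2*(r - 3)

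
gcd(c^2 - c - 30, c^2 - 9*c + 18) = c - 6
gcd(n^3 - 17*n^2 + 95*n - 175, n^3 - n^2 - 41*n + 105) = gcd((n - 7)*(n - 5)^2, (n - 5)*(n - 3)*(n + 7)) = n - 5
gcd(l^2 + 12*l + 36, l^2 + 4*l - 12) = l + 6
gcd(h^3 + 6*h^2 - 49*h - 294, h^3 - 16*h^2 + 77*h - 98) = h - 7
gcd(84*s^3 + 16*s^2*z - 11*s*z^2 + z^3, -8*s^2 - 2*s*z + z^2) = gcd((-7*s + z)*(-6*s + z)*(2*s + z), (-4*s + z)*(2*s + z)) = 2*s + z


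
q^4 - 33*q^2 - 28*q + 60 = (q - 6)*(q - 1)*(q + 2)*(q + 5)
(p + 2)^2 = p^2 + 4*p + 4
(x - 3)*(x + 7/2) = x^2 + x/2 - 21/2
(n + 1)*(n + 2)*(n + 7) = n^3 + 10*n^2 + 23*n + 14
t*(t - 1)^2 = t^3 - 2*t^2 + t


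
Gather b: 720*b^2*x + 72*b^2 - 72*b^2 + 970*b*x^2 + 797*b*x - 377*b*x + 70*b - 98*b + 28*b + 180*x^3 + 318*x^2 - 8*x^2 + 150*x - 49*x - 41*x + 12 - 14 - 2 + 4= 720*b^2*x + b*(970*x^2 + 420*x) + 180*x^3 + 310*x^2 + 60*x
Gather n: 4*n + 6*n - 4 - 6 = 10*n - 10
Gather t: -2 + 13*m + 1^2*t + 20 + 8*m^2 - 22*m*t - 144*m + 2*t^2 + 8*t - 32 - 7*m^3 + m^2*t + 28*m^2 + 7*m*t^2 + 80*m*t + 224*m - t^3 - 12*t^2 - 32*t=-7*m^3 + 36*m^2 + 93*m - t^3 + t^2*(7*m - 10) + t*(m^2 + 58*m - 23) - 14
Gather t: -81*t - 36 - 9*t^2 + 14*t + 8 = -9*t^2 - 67*t - 28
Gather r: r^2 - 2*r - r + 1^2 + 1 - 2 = r^2 - 3*r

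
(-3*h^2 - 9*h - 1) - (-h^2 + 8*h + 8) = -2*h^2 - 17*h - 9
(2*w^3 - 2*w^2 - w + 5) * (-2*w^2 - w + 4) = -4*w^5 + 2*w^4 + 12*w^3 - 17*w^2 - 9*w + 20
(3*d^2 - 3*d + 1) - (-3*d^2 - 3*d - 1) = 6*d^2 + 2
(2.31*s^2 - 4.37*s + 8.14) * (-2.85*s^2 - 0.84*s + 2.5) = -6.5835*s^4 + 10.5141*s^3 - 13.7532*s^2 - 17.7626*s + 20.35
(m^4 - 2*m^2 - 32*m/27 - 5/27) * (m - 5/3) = m^5 - 5*m^4/3 - 2*m^3 + 58*m^2/27 + 145*m/81 + 25/81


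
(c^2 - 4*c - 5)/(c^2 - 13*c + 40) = (c + 1)/(c - 8)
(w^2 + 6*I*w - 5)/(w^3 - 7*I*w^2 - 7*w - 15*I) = (w + 5*I)/(w^2 - 8*I*w - 15)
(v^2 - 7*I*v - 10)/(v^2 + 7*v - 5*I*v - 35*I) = (v - 2*I)/(v + 7)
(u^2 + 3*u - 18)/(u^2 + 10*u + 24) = (u - 3)/(u + 4)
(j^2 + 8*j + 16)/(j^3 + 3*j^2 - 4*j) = (j + 4)/(j*(j - 1))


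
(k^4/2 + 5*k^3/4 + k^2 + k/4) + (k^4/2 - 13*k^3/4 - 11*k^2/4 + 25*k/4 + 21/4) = k^4 - 2*k^3 - 7*k^2/4 + 13*k/2 + 21/4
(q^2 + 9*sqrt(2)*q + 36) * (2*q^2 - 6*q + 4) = 2*q^4 - 6*q^3 + 18*sqrt(2)*q^3 - 54*sqrt(2)*q^2 + 76*q^2 - 216*q + 36*sqrt(2)*q + 144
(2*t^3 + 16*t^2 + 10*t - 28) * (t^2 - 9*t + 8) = 2*t^5 - 2*t^4 - 118*t^3 + 10*t^2 + 332*t - 224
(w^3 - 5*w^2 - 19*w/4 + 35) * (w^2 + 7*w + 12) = w^5 + 2*w^4 - 111*w^3/4 - 233*w^2/4 + 188*w + 420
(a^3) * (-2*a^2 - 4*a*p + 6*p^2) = -2*a^5 - 4*a^4*p + 6*a^3*p^2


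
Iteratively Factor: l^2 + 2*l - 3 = (l + 3)*(l - 1)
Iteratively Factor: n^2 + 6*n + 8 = (n + 4)*(n + 2)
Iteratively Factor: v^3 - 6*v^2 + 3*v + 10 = (v - 5)*(v^2 - v - 2) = (v - 5)*(v + 1)*(v - 2)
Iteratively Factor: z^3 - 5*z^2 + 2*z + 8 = (z - 4)*(z^2 - z - 2) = (z - 4)*(z - 2)*(z + 1)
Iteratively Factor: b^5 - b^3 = (b - 1)*(b^4 + b^3) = b*(b - 1)*(b^3 + b^2) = b^2*(b - 1)*(b^2 + b) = b^3*(b - 1)*(b + 1)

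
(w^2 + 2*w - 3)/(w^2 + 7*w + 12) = (w - 1)/(w + 4)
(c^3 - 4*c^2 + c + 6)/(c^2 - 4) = (c^2 - 2*c - 3)/(c + 2)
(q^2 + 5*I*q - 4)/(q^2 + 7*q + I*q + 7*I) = (q + 4*I)/(q + 7)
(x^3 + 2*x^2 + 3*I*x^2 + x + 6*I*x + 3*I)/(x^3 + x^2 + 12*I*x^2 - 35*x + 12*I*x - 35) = (x^2 + x*(1 + 3*I) + 3*I)/(x^2 + 12*I*x - 35)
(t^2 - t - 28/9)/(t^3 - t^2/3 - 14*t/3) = (t + 4/3)/(t*(t + 2))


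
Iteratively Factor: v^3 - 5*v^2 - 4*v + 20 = (v - 2)*(v^2 - 3*v - 10) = (v - 5)*(v - 2)*(v + 2)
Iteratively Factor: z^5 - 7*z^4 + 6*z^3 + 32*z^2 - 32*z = (z - 4)*(z^4 - 3*z^3 - 6*z^2 + 8*z) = z*(z - 4)*(z^3 - 3*z^2 - 6*z + 8) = z*(z - 4)^2*(z^2 + z - 2) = z*(z - 4)^2*(z - 1)*(z + 2)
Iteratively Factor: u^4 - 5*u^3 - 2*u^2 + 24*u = (u + 2)*(u^3 - 7*u^2 + 12*u) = (u - 3)*(u + 2)*(u^2 - 4*u) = (u - 4)*(u - 3)*(u + 2)*(u)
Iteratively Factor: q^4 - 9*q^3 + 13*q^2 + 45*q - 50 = (q - 1)*(q^3 - 8*q^2 + 5*q + 50) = (q - 1)*(q + 2)*(q^2 - 10*q + 25) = (q - 5)*(q - 1)*(q + 2)*(q - 5)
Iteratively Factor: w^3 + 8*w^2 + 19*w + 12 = (w + 1)*(w^2 + 7*w + 12) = (w + 1)*(w + 4)*(w + 3)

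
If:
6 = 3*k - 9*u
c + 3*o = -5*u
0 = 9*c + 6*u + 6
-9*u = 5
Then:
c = -8/27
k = 1/3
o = 83/81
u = -5/9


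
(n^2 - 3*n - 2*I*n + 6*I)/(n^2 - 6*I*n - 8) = (n - 3)/(n - 4*I)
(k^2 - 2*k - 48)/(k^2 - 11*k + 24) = (k + 6)/(k - 3)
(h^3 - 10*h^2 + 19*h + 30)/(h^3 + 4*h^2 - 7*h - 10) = (h^2 - 11*h + 30)/(h^2 + 3*h - 10)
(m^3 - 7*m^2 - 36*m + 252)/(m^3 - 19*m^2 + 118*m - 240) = (m^2 - m - 42)/(m^2 - 13*m + 40)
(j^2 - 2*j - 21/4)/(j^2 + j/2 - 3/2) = (j - 7/2)/(j - 1)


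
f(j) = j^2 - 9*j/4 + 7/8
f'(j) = 2*j - 9/4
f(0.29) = 0.31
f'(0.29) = -1.67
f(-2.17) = 10.47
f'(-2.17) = -6.59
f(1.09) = -0.39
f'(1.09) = -0.07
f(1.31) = -0.36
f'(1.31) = 0.37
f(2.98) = 3.05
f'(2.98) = 3.71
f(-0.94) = 3.87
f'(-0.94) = -4.13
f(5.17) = 15.97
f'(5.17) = 8.09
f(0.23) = 0.41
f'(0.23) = -1.79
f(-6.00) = 50.38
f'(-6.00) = -14.25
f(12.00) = 117.88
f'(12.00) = 21.75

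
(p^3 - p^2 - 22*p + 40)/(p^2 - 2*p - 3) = (-p^3 + p^2 + 22*p - 40)/(-p^2 + 2*p + 3)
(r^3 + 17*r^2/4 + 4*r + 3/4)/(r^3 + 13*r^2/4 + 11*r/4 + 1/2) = (r + 3)/(r + 2)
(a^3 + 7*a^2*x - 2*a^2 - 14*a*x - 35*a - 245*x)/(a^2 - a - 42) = (a^2 + 7*a*x + 5*a + 35*x)/(a + 6)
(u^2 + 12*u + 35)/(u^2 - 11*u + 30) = (u^2 + 12*u + 35)/(u^2 - 11*u + 30)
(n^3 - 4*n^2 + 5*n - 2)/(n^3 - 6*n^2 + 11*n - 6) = (n - 1)/(n - 3)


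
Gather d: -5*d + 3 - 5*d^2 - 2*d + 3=-5*d^2 - 7*d + 6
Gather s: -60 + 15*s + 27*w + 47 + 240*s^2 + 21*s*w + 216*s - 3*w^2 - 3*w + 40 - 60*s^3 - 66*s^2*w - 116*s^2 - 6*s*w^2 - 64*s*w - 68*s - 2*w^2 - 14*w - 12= -60*s^3 + s^2*(124 - 66*w) + s*(-6*w^2 - 43*w + 163) - 5*w^2 + 10*w + 15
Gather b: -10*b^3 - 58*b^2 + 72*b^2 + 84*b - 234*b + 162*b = -10*b^3 + 14*b^2 + 12*b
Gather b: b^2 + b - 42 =b^2 + b - 42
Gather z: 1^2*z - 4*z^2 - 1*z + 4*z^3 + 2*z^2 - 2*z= 4*z^3 - 2*z^2 - 2*z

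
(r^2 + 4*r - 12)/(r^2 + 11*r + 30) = (r - 2)/(r + 5)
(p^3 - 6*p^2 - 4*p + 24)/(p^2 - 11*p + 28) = (p^3 - 6*p^2 - 4*p + 24)/(p^2 - 11*p + 28)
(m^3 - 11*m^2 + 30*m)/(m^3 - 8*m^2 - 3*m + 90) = m/(m + 3)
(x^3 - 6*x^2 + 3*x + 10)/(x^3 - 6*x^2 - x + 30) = (x^2 - x - 2)/(x^2 - x - 6)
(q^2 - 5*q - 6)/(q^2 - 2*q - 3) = (q - 6)/(q - 3)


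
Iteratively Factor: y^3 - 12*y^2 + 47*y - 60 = (y - 5)*(y^2 - 7*y + 12) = (y - 5)*(y - 3)*(y - 4)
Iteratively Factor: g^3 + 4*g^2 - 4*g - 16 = (g + 4)*(g^2 - 4) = (g - 2)*(g + 4)*(g + 2)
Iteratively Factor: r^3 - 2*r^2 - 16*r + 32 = (r - 4)*(r^2 + 2*r - 8) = (r - 4)*(r - 2)*(r + 4)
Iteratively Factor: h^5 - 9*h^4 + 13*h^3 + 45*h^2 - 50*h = (h - 1)*(h^4 - 8*h^3 + 5*h^2 + 50*h) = (h - 5)*(h - 1)*(h^3 - 3*h^2 - 10*h) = (h - 5)^2*(h - 1)*(h^2 + 2*h) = h*(h - 5)^2*(h - 1)*(h + 2)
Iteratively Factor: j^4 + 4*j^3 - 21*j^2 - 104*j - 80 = (j + 4)*(j^3 - 21*j - 20) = (j + 1)*(j + 4)*(j^2 - j - 20) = (j - 5)*(j + 1)*(j + 4)*(j + 4)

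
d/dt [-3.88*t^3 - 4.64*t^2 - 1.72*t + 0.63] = -11.64*t^2 - 9.28*t - 1.72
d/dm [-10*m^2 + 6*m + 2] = 6 - 20*m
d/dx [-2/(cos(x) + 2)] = -2*sin(x)/(cos(x) + 2)^2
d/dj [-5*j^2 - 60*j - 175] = -10*j - 60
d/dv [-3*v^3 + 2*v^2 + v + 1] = -9*v^2 + 4*v + 1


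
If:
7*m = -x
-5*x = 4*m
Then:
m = 0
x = 0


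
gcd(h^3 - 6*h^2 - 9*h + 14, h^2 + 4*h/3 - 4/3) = h + 2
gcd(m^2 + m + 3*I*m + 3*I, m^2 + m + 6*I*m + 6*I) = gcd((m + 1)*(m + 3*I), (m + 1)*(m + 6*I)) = m + 1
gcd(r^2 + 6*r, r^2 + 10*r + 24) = r + 6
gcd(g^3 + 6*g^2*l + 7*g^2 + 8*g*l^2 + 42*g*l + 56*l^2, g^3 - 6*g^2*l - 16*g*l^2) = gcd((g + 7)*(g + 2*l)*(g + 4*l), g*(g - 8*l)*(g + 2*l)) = g + 2*l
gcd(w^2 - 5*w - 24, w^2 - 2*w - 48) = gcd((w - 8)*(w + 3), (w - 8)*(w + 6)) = w - 8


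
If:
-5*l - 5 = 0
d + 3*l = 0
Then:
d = 3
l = -1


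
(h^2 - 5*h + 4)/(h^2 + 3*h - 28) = (h - 1)/(h + 7)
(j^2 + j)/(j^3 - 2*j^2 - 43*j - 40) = j/(j^2 - 3*j - 40)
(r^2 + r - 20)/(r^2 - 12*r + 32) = (r + 5)/(r - 8)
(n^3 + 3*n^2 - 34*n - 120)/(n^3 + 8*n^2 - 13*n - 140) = (n^2 - 2*n - 24)/(n^2 + 3*n - 28)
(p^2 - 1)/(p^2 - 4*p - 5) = (p - 1)/(p - 5)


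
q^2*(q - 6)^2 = q^4 - 12*q^3 + 36*q^2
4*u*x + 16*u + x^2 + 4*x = (4*u + x)*(x + 4)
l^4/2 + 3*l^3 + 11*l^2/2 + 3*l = l*(l/2 + 1)*(l + 1)*(l + 3)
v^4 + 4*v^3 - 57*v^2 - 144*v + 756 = (v - 6)*(v - 3)*(v + 6)*(v + 7)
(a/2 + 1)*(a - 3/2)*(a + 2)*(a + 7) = a^4/2 + 19*a^3/4 + 31*a^2/4 - 10*a - 21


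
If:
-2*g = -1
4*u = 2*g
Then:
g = 1/2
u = 1/4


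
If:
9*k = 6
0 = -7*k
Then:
No Solution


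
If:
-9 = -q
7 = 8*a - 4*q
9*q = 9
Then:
No Solution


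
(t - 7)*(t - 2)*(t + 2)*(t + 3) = t^4 - 4*t^3 - 25*t^2 + 16*t + 84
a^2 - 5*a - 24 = (a - 8)*(a + 3)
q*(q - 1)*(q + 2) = q^3 + q^2 - 2*q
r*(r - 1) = r^2 - r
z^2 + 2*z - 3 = (z - 1)*(z + 3)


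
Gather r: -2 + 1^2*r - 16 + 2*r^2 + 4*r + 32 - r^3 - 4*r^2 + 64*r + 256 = -r^3 - 2*r^2 + 69*r + 270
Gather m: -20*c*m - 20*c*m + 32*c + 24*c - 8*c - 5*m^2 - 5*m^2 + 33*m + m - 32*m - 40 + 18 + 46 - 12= 48*c - 10*m^2 + m*(2 - 40*c) + 12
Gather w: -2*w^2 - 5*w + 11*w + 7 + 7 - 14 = -2*w^2 + 6*w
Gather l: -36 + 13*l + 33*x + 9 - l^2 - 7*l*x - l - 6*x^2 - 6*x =-l^2 + l*(12 - 7*x) - 6*x^2 + 27*x - 27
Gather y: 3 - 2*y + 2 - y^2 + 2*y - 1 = 4 - y^2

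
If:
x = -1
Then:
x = -1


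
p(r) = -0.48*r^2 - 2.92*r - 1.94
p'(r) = -0.96*r - 2.92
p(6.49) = -41.11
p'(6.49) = -9.15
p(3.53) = -18.23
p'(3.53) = -6.31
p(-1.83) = 1.80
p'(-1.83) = -1.16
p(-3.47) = 2.41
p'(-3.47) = 0.41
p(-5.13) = 0.41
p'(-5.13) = 2.00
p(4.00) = -21.30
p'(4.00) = -6.76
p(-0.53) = -0.53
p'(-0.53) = -2.41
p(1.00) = -5.34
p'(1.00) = -3.88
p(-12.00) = -36.02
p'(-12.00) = 8.60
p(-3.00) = 2.50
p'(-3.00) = -0.04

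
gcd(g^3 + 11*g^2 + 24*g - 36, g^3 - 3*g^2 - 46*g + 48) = g^2 + 5*g - 6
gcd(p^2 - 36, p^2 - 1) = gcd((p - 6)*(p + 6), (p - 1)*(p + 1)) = 1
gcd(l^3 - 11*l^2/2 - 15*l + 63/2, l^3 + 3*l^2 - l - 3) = l + 3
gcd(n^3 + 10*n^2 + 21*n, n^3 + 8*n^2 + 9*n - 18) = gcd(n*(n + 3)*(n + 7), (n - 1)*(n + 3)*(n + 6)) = n + 3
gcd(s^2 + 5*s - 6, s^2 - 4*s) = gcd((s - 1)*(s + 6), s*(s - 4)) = 1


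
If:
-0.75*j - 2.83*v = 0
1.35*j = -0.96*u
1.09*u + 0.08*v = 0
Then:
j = 0.00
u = 0.00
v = 0.00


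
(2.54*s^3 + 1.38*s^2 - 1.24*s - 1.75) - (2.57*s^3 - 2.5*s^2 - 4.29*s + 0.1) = -0.0299999999999998*s^3 + 3.88*s^2 + 3.05*s - 1.85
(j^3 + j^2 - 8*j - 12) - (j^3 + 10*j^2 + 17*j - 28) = -9*j^2 - 25*j + 16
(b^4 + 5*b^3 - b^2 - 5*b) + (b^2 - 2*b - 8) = b^4 + 5*b^3 - 7*b - 8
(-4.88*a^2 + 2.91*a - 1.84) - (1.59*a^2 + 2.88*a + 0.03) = -6.47*a^2 + 0.0300000000000002*a - 1.87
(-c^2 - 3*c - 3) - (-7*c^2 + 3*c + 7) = 6*c^2 - 6*c - 10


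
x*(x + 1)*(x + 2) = x^3 + 3*x^2 + 2*x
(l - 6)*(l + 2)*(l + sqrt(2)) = l^3 - 4*l^2 + sqrt(2)*l^2 - 12*l - 4*sqrt(2)*l - 12*sqrt(2)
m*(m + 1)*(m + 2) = m^3 + 3*m^2 + 2*m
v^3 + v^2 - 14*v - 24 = (v - 4)*(v + 2)*(v + 3)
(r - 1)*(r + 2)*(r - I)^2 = r^4 + r^3 - 2*I*r^3 - 3*r^2 - 2*I*r^2 - r + 4*I*r + 2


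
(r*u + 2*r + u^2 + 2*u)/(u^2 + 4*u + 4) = (r + u)/(u + 2)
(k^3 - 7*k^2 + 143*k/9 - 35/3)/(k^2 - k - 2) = (-k^3 + 7*k^2 - 143*k/9 + 35/3)/(-k^2 + k + 2)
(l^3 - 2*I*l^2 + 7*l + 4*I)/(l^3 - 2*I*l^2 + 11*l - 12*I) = (l^2 + 2*I*l - 1)/(l^2 + 2*I*l + 3)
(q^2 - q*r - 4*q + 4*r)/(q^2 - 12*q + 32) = (q - r)/(q - 8)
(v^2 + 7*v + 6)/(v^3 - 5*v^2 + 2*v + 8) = (v + 6)/(v^2 - 6*v + 8)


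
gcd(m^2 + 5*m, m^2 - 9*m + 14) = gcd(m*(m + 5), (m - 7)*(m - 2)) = 1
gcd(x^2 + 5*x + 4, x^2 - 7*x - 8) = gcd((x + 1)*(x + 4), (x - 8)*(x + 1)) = x + 1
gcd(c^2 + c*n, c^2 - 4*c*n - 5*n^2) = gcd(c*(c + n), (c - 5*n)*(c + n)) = c + n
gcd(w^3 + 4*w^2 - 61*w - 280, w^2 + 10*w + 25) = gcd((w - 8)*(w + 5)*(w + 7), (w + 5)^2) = w + 5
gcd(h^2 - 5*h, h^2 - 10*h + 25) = h - 5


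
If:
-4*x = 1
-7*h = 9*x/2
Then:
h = 9/56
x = -1/4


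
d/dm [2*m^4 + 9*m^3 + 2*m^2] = m*(8*m^2 + 27*m + 4)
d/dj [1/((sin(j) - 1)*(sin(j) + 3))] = -2*(sin(j) + 1)*cos(j)/((sin(j) - 1)^2*(sin(j) + 3)^2)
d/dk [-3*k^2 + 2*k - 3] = 2 - 6*k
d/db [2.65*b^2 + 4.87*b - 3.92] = 5.3*b + 4.87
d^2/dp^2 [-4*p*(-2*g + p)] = -8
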